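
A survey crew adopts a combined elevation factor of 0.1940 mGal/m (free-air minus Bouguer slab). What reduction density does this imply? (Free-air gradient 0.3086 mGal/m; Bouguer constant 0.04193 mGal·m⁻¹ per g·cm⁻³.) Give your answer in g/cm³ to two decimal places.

2.73

0.1940 = 0.3086 − 0.04193 × ρ
ρ = (0.3086 − 0.1940) / 0.04193 = 2.73 g/cm³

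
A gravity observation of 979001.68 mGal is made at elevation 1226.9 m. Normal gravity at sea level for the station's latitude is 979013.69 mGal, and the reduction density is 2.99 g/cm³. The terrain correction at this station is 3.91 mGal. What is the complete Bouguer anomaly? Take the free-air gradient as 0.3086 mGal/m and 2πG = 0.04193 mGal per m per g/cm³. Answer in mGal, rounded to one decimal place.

216.7

Free-air correction = 0.3086 × 1226.9 = 378.62 mGal
Free-air anomaly = 979001.68 − 979013.69 + (378.62) = 366.61 mGal
Bouguer slab correction = 0.04193 × 2.99 × 1226.9 = 153.82 mGal
Simple Bouguer anomaly = 366.61 − (153.82) = 212.79 mGal
Complete Bouguer anomaly = 212.79 + 3.91 = 216.70 mGal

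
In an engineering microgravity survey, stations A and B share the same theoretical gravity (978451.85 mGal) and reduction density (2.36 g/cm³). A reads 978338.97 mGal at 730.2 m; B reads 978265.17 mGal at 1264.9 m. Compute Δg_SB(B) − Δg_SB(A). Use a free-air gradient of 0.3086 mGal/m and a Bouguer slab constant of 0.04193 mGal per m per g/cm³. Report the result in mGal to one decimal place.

38.3

Δg_SB(A) = 978338.97 − 978451.85 + 0.3086×730.2 − 0.04193×2.36×730.2 = 40.20 mGal
Δg_SB(B) = 978265.17 − 978451.85 + 0.3086×1264.9 − 0.04193×2.36×1264.9 = 78.50 mGal
Difference = 78.50 − (40.20) = 38.30 mGal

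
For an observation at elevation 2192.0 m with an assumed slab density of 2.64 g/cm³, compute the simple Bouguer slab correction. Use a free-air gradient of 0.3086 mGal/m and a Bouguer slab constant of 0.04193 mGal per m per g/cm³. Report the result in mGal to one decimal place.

Bouguer slab correction = 0.04193 × 2.64 × 2192.0 = 242.6 mGal

242.6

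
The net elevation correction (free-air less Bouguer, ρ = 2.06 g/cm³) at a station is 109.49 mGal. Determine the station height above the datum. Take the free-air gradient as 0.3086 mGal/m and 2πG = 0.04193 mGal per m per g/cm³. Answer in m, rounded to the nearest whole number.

493

Combined gradient = 0.3086 − 0.04193 × 2.06 = 0.2222242 mGal/m
h = 109.49 / 0.2222242 = 492.70 m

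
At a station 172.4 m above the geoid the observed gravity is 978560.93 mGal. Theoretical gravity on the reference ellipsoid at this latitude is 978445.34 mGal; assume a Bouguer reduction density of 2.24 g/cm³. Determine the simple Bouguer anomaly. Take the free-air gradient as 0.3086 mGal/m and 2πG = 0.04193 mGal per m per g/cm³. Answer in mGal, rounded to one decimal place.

Free-air correction = 0.3086 × 172.4 = 53.20 mGal
Free-air anomaly = 978560.93 − 978445.34 + (53.20) = 168.79 mGal
Bouguer slab correction = 0.04193 × 2.24 × 172.4 = 16.19 mGal
Simple Bouguer anomaly = 168.79 − (16.19) = 152.60 mGal

152.6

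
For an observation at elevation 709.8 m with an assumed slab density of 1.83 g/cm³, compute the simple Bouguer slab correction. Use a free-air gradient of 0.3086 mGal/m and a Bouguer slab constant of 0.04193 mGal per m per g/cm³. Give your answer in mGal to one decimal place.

Bouguer slab correction = 0.04193 × 1.83 × 709.8 = 54.5 mGal

54.5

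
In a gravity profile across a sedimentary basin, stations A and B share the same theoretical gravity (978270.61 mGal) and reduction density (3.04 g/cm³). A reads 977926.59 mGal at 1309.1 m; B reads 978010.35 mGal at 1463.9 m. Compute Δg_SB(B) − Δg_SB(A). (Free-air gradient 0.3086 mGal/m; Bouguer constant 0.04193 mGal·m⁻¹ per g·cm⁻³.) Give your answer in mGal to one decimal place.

Δg_SB(A) = 977926.59 − 978270.61 + 0.3086×1309.1 − 0.04193×3.04×1309.1 = -106.90 mGal
Δg_SB(B) = 978010.35 − 978270.61 + 0.3086×1463.9 − 0.04193×3.04×1463.9 = 4.90 mGal
Difference = 4.90 − (-106.90) = 111.80 mGal

111.8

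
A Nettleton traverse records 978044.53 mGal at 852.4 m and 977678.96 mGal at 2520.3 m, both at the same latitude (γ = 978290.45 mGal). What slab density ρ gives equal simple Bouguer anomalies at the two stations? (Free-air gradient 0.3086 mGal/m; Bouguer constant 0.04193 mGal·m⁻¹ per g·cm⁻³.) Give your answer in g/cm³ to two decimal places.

Δg_obs = 977678.96 − 978044.53 = -365.57 mGal over Δh = 2520.3 − 852.4 = 1667.9 m
Equal Bouguer anomalies ⇒ Δg_obs + (0.3086 − 0.04193ρ)·Δh = 0
0.3086 − 0.04193ρ = −Δg_obs/Δh = 0.21918
ρ = (0.3086 − 0.21918) / 0.04193 = 2.13 g/cm³

2.13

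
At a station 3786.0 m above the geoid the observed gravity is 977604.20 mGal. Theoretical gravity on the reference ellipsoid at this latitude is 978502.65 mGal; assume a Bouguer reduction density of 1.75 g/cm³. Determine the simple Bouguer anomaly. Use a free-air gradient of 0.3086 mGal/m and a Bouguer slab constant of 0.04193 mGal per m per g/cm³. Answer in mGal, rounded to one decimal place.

-7.9

Free-air correction = 0.3086 × 3786.0 = 1168.36 mGal
Free-air anomaly = 977604.20 − 978502.65 + (1168.36) = 269.91 mGal
Bouguer slab correction = 0.04193 × 1.75 × 3786.0 = 277.81 mGal
Simple Bouguer anomaly = 269.91 − (277.81) = -7.90 mGal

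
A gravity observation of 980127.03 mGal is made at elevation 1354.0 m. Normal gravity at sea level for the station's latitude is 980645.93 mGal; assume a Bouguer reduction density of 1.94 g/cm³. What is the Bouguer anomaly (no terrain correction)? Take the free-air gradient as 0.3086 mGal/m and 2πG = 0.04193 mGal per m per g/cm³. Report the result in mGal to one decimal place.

-211.2

Free-air correction = 0.3086 × 1354.0 = 417.84 mGal
Free-air anomaly = 980127.03 − 980645.93 + (417.84) = -101.06 mGal
Bouguer slab correction = 0.04193 × 1.94 × 1354.0 = 110.14 mGal
Simple Bouguer anomaly = -101.06 − (110.14) = -211.20 mGal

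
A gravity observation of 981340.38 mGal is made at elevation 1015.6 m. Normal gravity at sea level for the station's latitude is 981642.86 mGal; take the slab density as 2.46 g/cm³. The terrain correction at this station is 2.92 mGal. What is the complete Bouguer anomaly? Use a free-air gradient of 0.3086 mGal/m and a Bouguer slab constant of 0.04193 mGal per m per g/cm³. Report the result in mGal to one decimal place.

-90.9

Free-air correction = 0.3086 × 1015.6 = 313.41 mGal
Free-air anomaly = 981340.38 − 981642.86 + (313.41) = 10.93 mGal
Bouguer slab correction = 0.04193 × 2.46 × 1015.6 = 104.76 mGal
Simple Bouguer anomaly = 10.93 − (104.76) = -93.83 mGal
Complete Bouguer anomaly = -93.83 + 2.92 = -90.91 mGal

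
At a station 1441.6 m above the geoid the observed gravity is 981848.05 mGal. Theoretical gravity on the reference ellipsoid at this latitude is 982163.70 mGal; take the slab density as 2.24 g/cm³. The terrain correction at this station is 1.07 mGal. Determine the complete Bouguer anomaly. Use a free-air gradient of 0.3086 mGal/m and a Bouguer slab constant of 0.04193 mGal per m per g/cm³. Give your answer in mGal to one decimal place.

Free-air correction = 0.3086 × 1441.6 = 444.88 mGal
Free-air anomaly = 981848.05 − 982163.70 + (444.88) = 129.23 mGal
Bouguer slab correction = 0.04193 × 2.24 × 1441.6 = 135.40 mGal
Simple Bouguer anomaly = 129.23 − (135.40) = -6.17 mGal
Complete Bouguer anomaly = -6.17 + 1.07 = -5.10 mGal

-5.1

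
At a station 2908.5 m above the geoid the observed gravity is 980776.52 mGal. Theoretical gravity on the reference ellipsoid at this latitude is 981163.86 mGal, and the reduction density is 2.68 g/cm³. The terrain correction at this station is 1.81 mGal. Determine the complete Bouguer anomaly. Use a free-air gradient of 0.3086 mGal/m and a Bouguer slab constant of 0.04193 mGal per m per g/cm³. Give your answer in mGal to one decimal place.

Free-air correction = 0.3086 × 2908.5 = 897.56 mGal
Free-air anomaly = 980776.52 − 981163.86 + (897.56) = 510.22 mGal
Bouguer slab correction = 0.04193 × 2.68 × 2908.5 = 326.84 mGal
Simple Bouguer anomaly = 510.22 − (326.84) = 183.38 mGal
Complete Bouguer anomaly = 183.38 + 1.81 = 185.19 mGal

185.2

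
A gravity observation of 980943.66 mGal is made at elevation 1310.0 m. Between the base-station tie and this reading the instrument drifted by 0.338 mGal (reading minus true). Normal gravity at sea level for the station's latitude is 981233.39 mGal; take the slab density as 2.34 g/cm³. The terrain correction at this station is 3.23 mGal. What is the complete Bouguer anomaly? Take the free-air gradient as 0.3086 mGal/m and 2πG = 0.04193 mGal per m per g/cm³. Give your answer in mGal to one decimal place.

-11.1

Drift-corrected reading = 980943.66 − (0.338) = 980943.322 mGal
Free-air correction = 0.3086 × 1310.0 = 404.27 mGal
Free-air anomaly = 980943.322 − 981233.39 + (404.27) = 114.202 mGal
Bouguer slab correction = 0.04193 × 2.34 × 1310.0 = 128.53 mGal
Simple Bouguer anomaly = 114.202 − (128.53) = -14.328 mGal
Complete Bouguer anomaly = -14.328 + 3.23 = -11.098 mGal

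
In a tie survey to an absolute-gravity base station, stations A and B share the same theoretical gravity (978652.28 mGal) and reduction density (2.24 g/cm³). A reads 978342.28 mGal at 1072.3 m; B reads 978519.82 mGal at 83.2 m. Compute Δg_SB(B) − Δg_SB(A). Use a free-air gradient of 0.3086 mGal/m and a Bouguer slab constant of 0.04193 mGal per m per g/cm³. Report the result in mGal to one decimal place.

Δg_SB(A) = 978342.28 − 978652.28 + 0.3086×1072.3 − 0.04193×2.24×1072.3 = -79.80 mGal
Δg_SB(B) = 978519.82 − 978652.28 + 0.3086×83.2 − 0.04193×2.24×83.2 = -114.60 mGal
Difference = -114.60 − (-79.80) = -34.80 mGal

-34.8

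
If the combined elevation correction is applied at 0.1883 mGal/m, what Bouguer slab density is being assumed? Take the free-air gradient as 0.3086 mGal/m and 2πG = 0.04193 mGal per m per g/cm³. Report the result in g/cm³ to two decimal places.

0.1883 = 0.3086 − 0.04193 × ρ
ρ = (0.3086 − 0.1883) / 0.04193 = 2.87 g/cm³

2.87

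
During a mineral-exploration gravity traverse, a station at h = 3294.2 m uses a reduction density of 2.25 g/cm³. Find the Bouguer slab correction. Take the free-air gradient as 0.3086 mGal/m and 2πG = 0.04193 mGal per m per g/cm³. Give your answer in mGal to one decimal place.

Bouguer slab correction = 0.04193 × 2.25 × 3294.2 = 310.8 mGal

310.8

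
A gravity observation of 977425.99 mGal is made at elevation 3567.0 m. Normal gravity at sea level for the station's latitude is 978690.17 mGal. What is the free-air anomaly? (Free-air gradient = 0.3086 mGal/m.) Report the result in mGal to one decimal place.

-163.4

Free-air correction = 0.3086 × 3567.0 = 1100.78 mGal
Free-air anomaly = 977425.99 − 978690.17 + (1100.78) = -163.40 mGal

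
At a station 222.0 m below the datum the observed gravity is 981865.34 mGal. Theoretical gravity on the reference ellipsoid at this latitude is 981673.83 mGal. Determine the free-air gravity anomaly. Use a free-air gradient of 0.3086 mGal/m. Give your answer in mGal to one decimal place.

123.0

Free-air correction = 0.3086 × -222.0 = -68.51 mGal
Free-air anomaly = 981865.34 − 981673.83 + (-68.51) = 123.00 mGal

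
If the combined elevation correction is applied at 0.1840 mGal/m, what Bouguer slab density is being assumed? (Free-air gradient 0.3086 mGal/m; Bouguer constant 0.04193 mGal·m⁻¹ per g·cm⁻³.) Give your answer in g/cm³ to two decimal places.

2.97

0.1840 = 0.3086 − 0.04193 × ρ
ρ = (0.3086 − 0.1840) / 0.04193 = 2.97 g/cm³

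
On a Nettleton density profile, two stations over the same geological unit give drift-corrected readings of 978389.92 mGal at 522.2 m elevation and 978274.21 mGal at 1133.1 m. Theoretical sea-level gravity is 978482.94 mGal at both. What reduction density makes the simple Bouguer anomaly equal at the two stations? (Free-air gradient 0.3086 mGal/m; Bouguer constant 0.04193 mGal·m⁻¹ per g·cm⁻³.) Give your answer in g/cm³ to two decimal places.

Δg_obs = 978274.21 − 978389.92 = -115.71 mGal over Δh = 1133.1 − 522.2 = 610.9 m
Equal Bouguer anomalies ⇒ Δg_obs + (0.3086 − 0.04193ρ)·Δh = 0
0.3086 − 0.04193ρ = −Δg_obs/Δh = 0.18941
ρ = (0.3086 − 0.18941) / 0.04193 = 2.84 g/cm³

2.84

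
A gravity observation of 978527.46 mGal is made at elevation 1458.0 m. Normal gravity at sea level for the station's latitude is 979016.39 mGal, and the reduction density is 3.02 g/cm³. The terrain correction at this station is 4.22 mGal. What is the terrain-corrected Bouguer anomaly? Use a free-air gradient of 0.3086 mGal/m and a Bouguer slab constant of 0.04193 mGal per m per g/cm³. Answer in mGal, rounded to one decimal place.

-219.4

Free-air correction = 0.3086 × 1458.0 = 449.94 mGal
Free-air anomaly = 978527.46 − 979016.39 + (449.94) = -38.99 mGal
Bouguer slab correction = 0.04193 × 3.02 × 1458.0 = 184.62 mGal
Simple Bouguer anomaly = -38.99 − (184.62) = -223.61 mGal
Complete Bouguer anomaly = -223.61 + 4.22 = -219.39 mGal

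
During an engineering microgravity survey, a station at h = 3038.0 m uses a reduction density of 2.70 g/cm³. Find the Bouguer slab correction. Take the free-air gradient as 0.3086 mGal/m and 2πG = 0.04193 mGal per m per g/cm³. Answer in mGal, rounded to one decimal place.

343.9

Bouguer slab correction = 0.04193 × 2.70 × 3038.0 = 343.9 mGal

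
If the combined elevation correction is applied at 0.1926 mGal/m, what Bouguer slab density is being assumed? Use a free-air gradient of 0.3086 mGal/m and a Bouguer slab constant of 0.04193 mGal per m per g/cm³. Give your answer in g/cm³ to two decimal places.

2.77

0.1926 = 0.3086 − 0.04193 × ρ
ρ = (0.3086 − 0.1926) / 0.04193 = 2.77 g/cm³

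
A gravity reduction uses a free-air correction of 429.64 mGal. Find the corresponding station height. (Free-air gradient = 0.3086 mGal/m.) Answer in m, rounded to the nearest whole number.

1392

h = 429.64 / 0.3086 = 1392.22 m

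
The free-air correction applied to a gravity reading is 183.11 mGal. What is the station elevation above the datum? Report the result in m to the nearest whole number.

h = 183.11 / 0.3086 = 593.36 m

593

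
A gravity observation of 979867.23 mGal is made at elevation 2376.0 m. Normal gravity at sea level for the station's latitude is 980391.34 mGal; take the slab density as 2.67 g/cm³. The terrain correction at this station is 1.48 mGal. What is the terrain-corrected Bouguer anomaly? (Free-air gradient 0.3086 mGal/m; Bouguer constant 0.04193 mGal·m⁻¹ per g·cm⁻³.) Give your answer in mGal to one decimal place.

Free-air correction = 0.3086 × 2376.0 = 733.23 mGal
Free-air anomaly = 979867.23 − 980391.34 + (733.23) = 209.12 mGal
Bouguer slab correction = 0.04193 × 2.67 × 2376.0 = 266.00 mGal
Simple Bouguer anomaly = 209.12 − (266.00) = -56.88 mGal
Complete Bouguer anomaly = -56.88 + 1.48 = -55.40 mGal

-55.4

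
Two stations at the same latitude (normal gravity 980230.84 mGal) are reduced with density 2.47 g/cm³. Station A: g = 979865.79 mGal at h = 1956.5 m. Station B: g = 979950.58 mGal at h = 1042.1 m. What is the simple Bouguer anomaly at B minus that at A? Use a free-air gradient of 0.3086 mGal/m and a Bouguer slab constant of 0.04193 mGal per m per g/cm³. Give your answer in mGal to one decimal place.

Δg_SB(A) = 979865.79 − 980230.84 + 0.3086×1956.5 − 0.04193×2.47×1956.5 = 36.10 mGal
Δg_SB(B) = 979950.58 − 980230.84 + 0.3086×1042.1 − 0.04193×2.47×1042.1 = -66.60 mGal
Difference = -66.60 − (36.10) = -102.70 mGal

-102.7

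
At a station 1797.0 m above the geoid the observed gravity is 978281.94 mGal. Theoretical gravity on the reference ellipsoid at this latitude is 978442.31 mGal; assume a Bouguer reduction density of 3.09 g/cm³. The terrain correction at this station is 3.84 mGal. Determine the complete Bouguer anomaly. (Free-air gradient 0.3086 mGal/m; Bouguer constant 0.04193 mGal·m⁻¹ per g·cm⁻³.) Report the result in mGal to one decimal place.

165.2

Free-air correction = 0.3086 × 1797.0 = 554.55 mGal
Free-air anomaly = 978281.94 − 978442.31 + (554.55) = 394.18 mGal
Bouguer slab correction = 0.04193 × 3.09 × 1797.0 = 232.83 mGal
Simple Bouguer anomaly = 394.18 − (232.83) = 161.35 mGal
Complete Bouguer anomaly = 161.35 + 3.84 = 165.19 mGal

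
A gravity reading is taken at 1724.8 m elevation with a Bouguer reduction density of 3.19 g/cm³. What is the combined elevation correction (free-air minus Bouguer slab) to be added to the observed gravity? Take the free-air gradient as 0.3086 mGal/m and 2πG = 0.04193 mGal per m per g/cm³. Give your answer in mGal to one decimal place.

301.6

Combined gradient = 0.3086 − 0.04193 × 3.19 = 0.1748433 mGal/m
Combined elevation correction = 0.1748433 × 1724.8 = 301.6 mGal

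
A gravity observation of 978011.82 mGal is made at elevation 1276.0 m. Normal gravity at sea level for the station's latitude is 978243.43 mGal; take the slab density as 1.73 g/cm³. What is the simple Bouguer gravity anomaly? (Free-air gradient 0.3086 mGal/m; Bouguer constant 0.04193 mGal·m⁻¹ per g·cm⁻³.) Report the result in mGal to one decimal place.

Free-air correction = 0.3086 × 1276.0 = 393.77 mGal
Free-air anomaly = 978011.82 − 978243.43 + (393.77) = 162.16 mGal
Bouguer slab correction = 0.04193 × 1.73 × 1276.0 = 92.56 mGal
Simple Bouguer anomaly = 162.16 − (92.56) = 69.60 mGal

69.6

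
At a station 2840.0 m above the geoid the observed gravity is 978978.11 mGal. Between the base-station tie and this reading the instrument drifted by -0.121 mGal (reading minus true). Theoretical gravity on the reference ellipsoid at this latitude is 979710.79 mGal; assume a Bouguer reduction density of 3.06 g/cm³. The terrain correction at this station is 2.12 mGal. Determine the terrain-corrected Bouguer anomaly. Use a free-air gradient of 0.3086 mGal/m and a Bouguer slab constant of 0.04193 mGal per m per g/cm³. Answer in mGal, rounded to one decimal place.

Drift-corrected reading = 978978.11 − (-0.121) = 978978.231 mGal
Free-air correction = 0.3086 × 2840.0 = 876.42 mGal
Free-air anomaly = 978978.231 − 979710.79 + (876.42) = 143.861 mGal
Bouguer slab correction = 0.04193 × 3.06 × 2840.0 = 364.39 mGal
Simple Bouguer anomaly = 143.861 − (364.39) = -220.529 mGal
Complete Bouguer anomaly = -220.529 + 2.12 = -218.409 mGal

-218.4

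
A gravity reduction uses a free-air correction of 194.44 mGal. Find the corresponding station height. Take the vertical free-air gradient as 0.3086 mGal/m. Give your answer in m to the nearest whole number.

630

h = 194.44 / 0.3086 = 630.07 m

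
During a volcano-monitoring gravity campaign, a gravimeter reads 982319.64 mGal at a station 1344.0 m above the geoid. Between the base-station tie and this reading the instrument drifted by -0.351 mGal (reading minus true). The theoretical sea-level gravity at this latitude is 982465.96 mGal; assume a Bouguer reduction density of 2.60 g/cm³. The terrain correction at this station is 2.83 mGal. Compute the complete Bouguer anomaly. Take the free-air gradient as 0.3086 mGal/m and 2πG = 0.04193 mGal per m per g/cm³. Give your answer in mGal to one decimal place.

Drift-corrected reading = 982319.64 − (-0.351) = 982319.991 mGal
Free-air correction = 0.3086 × 1344.0 = 414.76 mGal
Free-air anomaly = 982319.991 − 982465.96 + (414.76) = 268.791 mGal
Bouguer slab correction = 0.04193 × 2.60 × 1344.0 = 146.52 mGal
Simple Bouguer anomaly = 268.791 − (146.52) = 122.271 mGal
Complete Bouguer anomaly = 122.271 + 2.83 = 125.101 mGal

125.1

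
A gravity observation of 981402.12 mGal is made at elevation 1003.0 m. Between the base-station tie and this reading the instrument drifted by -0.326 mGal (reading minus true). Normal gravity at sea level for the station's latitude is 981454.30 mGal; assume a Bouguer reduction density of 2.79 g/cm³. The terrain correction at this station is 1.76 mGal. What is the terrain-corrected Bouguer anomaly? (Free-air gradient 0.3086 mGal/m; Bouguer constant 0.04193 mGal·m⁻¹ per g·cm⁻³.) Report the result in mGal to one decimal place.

142.1

Drift-corrected reading = 981402.12 − (-0.326) = 981402.446 mGal
Free-air correction = 0.3086 × 1003.0 = 309.53 mGal
Free-air anomaly = 981402.446 − 981454.30 + (309.53) = 257.676 mGal
Bouguer slab correction = 0.04193 × 2.79 × 1003.0 = 117.34 mGal
Simple Bouguer anomaly = 257.676 − (117.34) = 140.336 mGal
Complete Bouguer anomaly = 140.336 + 1.76 = 142.096 mGal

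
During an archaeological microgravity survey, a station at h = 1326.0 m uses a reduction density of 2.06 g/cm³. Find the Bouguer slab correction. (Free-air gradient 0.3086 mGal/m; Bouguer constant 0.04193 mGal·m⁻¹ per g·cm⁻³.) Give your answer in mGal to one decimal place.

114.5

Bouguer slab correction = 0.04193 × 2.06 × 1326.0 = 114.5 mGal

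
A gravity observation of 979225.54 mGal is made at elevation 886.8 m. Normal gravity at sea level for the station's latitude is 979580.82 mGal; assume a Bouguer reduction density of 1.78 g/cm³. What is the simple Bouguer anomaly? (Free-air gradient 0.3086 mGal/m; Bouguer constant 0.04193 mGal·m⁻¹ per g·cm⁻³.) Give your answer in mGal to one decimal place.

-147.8

Free-air correction = 0.3086 × 886.8 = 273.67 mGal
Free-air anomaly = 979225.54 − 979580.82 + (273.67) = -81.61 mGal
Bouguer slab correction = 0.04193 × 1.78 × 886.8 = 66.19 mGal
Simple Bouguer anomaly = -81.61 − (66.19) = -147.80 mGal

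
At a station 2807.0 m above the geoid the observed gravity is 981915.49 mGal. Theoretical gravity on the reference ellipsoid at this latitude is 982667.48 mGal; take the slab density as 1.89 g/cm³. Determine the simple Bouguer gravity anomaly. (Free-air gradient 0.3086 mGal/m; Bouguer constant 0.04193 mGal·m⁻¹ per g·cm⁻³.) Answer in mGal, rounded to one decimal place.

-108.2

Free-air correction = 0.3086 × 2807.0 = 866.24 mGal
Free-air anomaly = 981915.49 − 982667.48 + (866.24) = 114.25 mGal
Bouguer slab correction = 0.04193 × 1.89 × 2807.0 = 222.45 mGal
Simple Bouguer anomaly = 114.25 − (222.45) = -108.20 mGal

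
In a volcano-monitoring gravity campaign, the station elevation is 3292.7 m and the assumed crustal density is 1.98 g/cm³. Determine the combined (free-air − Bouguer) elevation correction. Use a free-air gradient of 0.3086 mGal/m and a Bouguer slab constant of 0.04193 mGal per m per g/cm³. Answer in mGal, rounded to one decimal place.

742.8

Combined gradient = 0.3086 − 0.04193 × 1.98 = 0.2255786 mGal/m
Combined elevation correction = 0.2255786 × 3292.7 = 742.8 mGal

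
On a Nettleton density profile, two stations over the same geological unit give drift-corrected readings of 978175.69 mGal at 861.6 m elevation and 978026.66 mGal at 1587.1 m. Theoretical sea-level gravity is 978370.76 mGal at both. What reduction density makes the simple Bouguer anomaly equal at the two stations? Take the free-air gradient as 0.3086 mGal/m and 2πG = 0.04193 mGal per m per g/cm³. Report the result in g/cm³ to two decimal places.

Δg_obs = 978026.66 − 978175.69 = -149.03 mGal over Δh = 1587.1 − 861.6 = 725.5 m
Equal Bouguer anomalies ⇒ Δg_obs + (0.3086 − 0.04193ρ)·Δh = 0
0.3086 − 0.04193ρ = −Δg_obs/Δh = 0.20542
ρ = (0.3086 − 0.20542) / 0.04193 = 2.46 g/cm³

2.46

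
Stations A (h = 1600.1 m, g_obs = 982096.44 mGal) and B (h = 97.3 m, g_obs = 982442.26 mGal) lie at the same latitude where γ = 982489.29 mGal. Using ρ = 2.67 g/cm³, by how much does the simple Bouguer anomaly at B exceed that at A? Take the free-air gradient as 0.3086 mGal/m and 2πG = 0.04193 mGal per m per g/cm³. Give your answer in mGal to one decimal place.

50.3

Δg_SB(A) = 982096.44 − 982489.29 + 0.3086×1600.1 − 0.04193×2.67×1600.1 = -78.20 mGal
Δg_SB(B) = 982442.26 − 982489.29 + 0.3086×97.3 − 0.04193×2.67×97.3 = -27.90 mGal
Difference = -27.90 − (-78.20) = 50.30 mGal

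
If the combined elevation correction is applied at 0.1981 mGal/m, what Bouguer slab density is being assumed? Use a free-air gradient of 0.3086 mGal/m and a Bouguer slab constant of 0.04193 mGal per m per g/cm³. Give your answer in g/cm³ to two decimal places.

2.64

0.1981 = 0.3086 − 0.04193 × ρ
ρ = (0.3086 − 0.1981) / 0.04193 = 2.64 g/cm³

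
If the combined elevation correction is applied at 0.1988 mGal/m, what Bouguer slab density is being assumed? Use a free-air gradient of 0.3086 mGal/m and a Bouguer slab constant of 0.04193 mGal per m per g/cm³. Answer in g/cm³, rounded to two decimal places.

2.62

0.1988 = 0.3086 − 0.04193 × ρ
ρ = (0.3086 − 0.1988) / 0.04193 = 2.62 g/cm³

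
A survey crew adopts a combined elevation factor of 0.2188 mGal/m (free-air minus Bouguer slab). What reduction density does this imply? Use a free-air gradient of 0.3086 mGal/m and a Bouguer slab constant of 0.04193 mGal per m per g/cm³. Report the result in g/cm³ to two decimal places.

2.14

0.2188 = 0.3086 − 0.04193 × ρ
ρ = (0.3086 − 0.2188) / 0.04193 = 2.14 g/cm³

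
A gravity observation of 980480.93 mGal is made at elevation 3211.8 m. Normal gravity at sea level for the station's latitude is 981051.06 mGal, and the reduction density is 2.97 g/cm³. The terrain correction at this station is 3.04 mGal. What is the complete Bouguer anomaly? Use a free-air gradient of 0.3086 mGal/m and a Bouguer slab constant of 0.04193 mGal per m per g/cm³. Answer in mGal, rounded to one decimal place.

Free-air correction = 0.3086 × 3211.8 = 991.16 mGal
Free-air anomaly = 980480.93 − 981051.06 + (991.16) = 421.03 mGal
Bouguer slab correction = 0.04193 × 2.97 × 3211.8 = 399.97 mGal
Simple Bouguer anomaly = 421.03 − (399.97) = 21.06 mGal
Complete Bouguer anomaly = 21.06 + 3.04 = 24.10 mGal

24.1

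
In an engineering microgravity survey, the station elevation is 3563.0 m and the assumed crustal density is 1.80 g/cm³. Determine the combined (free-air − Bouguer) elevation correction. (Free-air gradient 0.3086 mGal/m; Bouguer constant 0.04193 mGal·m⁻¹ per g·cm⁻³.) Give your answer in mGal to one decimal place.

830.6

Combined gradient = 0.3086 − 0.04193 × 1.80 = 0.2331260 mGal/m
Combined elevation correction = 0.2331260 × 3563.0 = 830.6 mGal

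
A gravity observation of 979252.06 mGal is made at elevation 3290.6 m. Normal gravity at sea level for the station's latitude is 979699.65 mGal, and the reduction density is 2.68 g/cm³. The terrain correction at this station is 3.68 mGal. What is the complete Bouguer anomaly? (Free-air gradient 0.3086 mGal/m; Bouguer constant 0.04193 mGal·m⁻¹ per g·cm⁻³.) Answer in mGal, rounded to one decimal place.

Free-air correction = 0.3086 × 3290.6 = 1015.48 mGal
Free-air anomaly = 979252.06 − 979699.65 + (1015.48) = 567.89 mGal
Bouguer slab correction = 0.04193 × 2.68 × 3290.6 = 369.77 mGal
Simple Bouguer anomaly = 567.89 − (369.77) = 198.12 mGal
Complete Bouguer anomaly = 198.12 + 3.68 = 201.80 mGal

201.8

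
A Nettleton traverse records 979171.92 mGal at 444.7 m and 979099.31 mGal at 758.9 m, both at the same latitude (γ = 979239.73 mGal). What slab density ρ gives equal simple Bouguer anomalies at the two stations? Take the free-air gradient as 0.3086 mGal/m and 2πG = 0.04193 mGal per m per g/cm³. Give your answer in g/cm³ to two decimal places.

1.85

Δg_obs = 979099.31 − 979171.92 = -72.61 mGal over Δh = 758.9 − 444.7 = 314.2 m
Equal Bouguer anomalies ⇒ Δg_obs + (0.3086 − 0.04193ρ)·Δh = 0
0.3086 − 0.04193ρ = −Δg_obs/Δh = 0.23109
ρ = (0.3086 − 0.23109) / 0.04193 = 1.85 g/cm³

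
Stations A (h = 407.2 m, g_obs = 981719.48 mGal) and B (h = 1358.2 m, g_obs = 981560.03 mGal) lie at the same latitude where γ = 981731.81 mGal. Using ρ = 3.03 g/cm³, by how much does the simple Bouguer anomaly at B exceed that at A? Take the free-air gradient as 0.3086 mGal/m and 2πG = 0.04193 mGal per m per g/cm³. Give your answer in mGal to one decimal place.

13.2

Δg_SB(A) = 981719.48 − 981731.81 + 0.3086×407.2 − 0.04193×3.03×407.2 = 61.60 mGal
Δg_SB(B) = 981560.03 − 981731.81 + 0.3086×1358.2 − 0.04193×3.03×1358.2 = 74.80 mGal
Difference = 74.80 − (61.60) = 13.20 mGal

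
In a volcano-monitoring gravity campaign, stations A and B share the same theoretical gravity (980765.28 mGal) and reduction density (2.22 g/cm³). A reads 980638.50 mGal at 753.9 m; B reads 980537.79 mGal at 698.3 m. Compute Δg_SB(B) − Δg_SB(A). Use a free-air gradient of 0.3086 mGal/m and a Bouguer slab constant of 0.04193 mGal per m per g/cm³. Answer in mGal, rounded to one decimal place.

Δg_SB(A) = 980638.50 − 980765.28 + 0.3086×753.9 − 0.04193×2.22×753.9 = 35.70 mGal
Δg_SB(B) = 980537.79 − 980765.28 + 0.3086×698.3 − 0.04193×2.22×698.3 = -77.00 mGal
Difference = -77.00 − (35.70) = -112.70 mGal

-112.7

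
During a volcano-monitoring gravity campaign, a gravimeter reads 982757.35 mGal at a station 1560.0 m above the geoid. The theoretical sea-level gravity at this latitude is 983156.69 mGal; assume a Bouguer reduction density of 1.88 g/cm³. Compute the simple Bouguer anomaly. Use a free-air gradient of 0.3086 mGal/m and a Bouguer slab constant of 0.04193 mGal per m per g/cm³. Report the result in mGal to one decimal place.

-40.9

Free-air correction = 0.3086 × 1560.0 = 481.42 mGal
Free-air anomaly = 982757.35 − 983156.69 + (481.42) = 82.08 mGal
Bouguer slab correction = 0.04193 × 1.88 × 1560.0 = 122.97 mGal
Simple Bouguer anomaly = 82.08 − (122.97) = -40.89 mGal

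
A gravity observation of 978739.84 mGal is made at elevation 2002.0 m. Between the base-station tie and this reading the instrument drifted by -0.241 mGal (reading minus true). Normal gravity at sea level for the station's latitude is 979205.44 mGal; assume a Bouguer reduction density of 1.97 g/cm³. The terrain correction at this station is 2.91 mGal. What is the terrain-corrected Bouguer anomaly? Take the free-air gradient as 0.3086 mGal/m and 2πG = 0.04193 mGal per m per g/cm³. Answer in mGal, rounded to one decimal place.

Drift-corrected reading = 978739.84 − (-0.241) = 978740.081 mGal
Free-air correction = 0.3086 × 2002.0 = 617.82 mGal
Free-air anomaly = 978740.081 − 979205.44 + (617.82) = 152.461 mGal
Bouguer slab correction = 0.04193 × 1.97 × 2002.0 = 165.37 mGal
Simple Bouguer anomaly = 152.461 − (165.37) = -12.909 mGal
Complete Bouguer anomaly = -12.909 + 2.91 = -9.999 mGal

-10.0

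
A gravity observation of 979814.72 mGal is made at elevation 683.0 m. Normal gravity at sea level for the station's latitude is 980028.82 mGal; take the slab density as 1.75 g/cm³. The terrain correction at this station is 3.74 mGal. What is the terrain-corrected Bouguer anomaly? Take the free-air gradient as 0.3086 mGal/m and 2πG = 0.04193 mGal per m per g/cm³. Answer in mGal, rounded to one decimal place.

-49.7

Free-air correction = 0.3086 × 683.0 = 210.77 mGal
Free-air anomaly = 979814.72 − 980028.82 + (210.77) = -3.33 mGal
Bouguer slab correction = 0.04193 × 1.75 × 683.0 = 50.12 mGal
Simple Bouguer anomaly = -3.33 − (50.12) = -53.45 mGal
Complete Bouguer anomaly = -53.45 + 3.74 = -49.71 mGal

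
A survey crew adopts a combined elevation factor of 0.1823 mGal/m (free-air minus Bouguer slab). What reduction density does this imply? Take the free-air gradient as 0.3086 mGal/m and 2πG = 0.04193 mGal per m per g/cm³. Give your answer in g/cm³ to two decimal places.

0.1823 = 0.3086 − 0.04193 × ρ
ρ = (0.3086 − 0.1823) / 0.04193 = 3.01 g/cm³

3.01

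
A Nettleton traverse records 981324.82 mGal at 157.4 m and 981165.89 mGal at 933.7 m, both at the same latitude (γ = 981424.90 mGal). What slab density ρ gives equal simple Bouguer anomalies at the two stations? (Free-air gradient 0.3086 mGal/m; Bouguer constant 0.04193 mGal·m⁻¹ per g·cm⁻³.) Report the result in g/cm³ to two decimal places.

2.48

Δg_obs = 981165.89 − 981324.82 = -158.93 mGal over Δh = 933.7 − 157.4 = 776.3 m
Equal Bouguer anomalies ⇒ Δg_obs + (0.3086 − 0.04193ρ)·Δh = 0
0.3086 − 0.04193ρ = −Δg_obs/Δh = 0.20473
ρ = (0.3086 − 0.20473) / 0.04193 = 2.48 g/cm³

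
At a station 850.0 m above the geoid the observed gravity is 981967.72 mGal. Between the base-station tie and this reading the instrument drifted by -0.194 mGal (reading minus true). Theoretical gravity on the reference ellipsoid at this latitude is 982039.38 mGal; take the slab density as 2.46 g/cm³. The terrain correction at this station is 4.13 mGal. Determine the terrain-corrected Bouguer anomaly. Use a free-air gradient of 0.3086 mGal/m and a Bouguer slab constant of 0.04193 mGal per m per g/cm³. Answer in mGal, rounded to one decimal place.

107.3

Drift-corrected reading = 981967.72 − (-0.194) = 981967.914 mGal
Free-air correction = 0.3086 × 850.0 = 262.31 mGal
Free-air anomaly = 981967.914 − 982039.38 + (262.31) = 190.844 mGal
Bouguer slab correction = 0.04193 × 2.46 × 850.0 = 87.68 mGal
Simple Bouguer anomaly = 190.844 − (87.68) = 103.164 mGal
Complete Bouguer anomaly = 103.164 + 4.13 = 107.294 mGal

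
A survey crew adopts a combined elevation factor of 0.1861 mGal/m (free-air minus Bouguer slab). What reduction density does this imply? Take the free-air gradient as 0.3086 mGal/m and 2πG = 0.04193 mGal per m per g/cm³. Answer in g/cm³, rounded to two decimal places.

0.1861 = 0.3086 − 0.04193 × ρ
ρ = (0.3086 − 0.1861) / 0.04193 = 2.92 g/cm³

2.92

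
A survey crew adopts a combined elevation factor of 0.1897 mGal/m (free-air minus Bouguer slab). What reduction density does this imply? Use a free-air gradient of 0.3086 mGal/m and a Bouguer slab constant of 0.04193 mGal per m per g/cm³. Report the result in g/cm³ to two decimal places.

0.1897 = 0.3086 − 0.04193 × ρ
ρ = (0.3086 − 0.1897) / 0.04193 = 2.84 g/cm³

2.84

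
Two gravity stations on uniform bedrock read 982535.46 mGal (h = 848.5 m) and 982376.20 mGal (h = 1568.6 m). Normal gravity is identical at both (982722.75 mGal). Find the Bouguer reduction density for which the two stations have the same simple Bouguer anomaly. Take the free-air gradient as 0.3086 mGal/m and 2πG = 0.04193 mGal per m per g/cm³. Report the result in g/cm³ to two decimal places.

2.09

Δg_obs = 982376.20 − 982535.46 = -159.26 mGal over Δh = 1568.6 − 848.5 = 720.1 m
Equal Bouguer anomalies ⇒ Δg_obs + (0.3086 − 0.04193ρ)·Δh = 0
0.3086 − 0.04193ρ = −Δg_obs/Δh = 0.22116
ρ = (0.3086 − 0.22116) / 0.04193 = 2.09 g/cm³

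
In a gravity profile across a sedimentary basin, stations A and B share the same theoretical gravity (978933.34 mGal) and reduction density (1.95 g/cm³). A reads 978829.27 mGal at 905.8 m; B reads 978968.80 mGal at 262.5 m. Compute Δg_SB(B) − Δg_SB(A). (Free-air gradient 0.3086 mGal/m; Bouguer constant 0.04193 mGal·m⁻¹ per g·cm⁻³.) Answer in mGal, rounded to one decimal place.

-6.4

Δg_SB(A) = 978829.27 − 978933.34 + 0.3086×905.8 − 0.04193×1.95×905.8 = 101.40 mGal
Δg_SB(B) = 978968.80 − 978933.34 + 0.3086×262.5 − 0.04193×1.95×262.5 = 95.00 mGal
Difference = 95.00 − (101.40) = -6.40 mGal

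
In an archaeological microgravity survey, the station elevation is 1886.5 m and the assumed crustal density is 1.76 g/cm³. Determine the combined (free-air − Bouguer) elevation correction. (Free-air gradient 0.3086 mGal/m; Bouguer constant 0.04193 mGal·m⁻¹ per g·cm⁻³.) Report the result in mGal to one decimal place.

Combined gradient = 0.3086 − 0.04193 × 1.76 = 0.2348032 mGal/m
Combined elevation correction = 0.2348032 × 1886.5 = 443.0 mGal

443.0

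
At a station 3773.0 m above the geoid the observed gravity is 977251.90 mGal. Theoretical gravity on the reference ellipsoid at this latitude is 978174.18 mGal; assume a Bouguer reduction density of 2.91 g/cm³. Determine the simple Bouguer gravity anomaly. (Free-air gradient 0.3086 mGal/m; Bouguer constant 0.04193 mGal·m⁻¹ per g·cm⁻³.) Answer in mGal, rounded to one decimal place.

-218.3

Free-air correction = 0.3086 × 3773.0 = 1164.35 mGal
Free-air anomaly = 977251.90 − 978174.18 + (1164.35) = 242.07 mGal
Bouguer slab correction = 0.04193 × 2.91 × 3773.0 = 460.37 mGal
Simple Bouguer anomaly = 242.07 − (460.37) = -218.30 mGal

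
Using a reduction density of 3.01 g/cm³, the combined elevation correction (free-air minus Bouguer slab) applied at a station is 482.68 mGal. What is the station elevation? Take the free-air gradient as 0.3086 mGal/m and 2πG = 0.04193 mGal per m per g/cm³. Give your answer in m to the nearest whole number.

Combined gradient = 0.3086 − 0.04193 × 3.01 = 0.1823907 mGal/m
h = 482.68 / 0.1823907 = 2646.41 m

2646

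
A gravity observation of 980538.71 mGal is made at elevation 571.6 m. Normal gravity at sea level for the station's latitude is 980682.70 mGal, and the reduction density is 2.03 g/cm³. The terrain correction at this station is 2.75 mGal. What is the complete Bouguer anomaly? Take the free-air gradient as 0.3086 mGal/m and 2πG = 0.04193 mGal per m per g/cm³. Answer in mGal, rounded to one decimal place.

-13.5

Free-air correction = 0.3086 × 571.6 = 176.40 mGal
Free-air anomaly = 980538.71 − 980682.70 + (176.40) = 32.41 mGal
Bouguer slab correction = 0.04193 × 2.03 × 571.6 = 48.65 mGal
Simple Bouguer anomaly = 32.41 − (48.65) = -16.24 mGal
Complete Bouguer anomaly = -16.24 + 2.75 = -13.49 mGal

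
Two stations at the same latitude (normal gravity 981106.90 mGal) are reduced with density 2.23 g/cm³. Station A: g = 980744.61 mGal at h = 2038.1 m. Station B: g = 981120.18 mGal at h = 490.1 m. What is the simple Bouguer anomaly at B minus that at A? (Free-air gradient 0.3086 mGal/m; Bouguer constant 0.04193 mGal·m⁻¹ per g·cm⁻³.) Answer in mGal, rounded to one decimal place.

42.6

Δg_SB(A) = 980744.61 − 981106.90 + 0.3086×2038.1 − 0.04193×2.23×2038.1 = 76.10 mGal
Δg_SB(B) = 981120.18 − 981106.90 + 0.3086×490.1 − 0.04193×2.23×490.1 = 118.70 mGal
Difference = 118.70 − (76.10) = 42.60 mGal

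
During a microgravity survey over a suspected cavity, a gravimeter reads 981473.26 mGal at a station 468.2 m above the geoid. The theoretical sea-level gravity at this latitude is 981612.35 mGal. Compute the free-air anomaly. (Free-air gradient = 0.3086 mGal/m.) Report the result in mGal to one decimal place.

Free-air correction = 0.3086 × 468.2 = 144.49 mGal
Free-air anomaly = 981473.26 − 981612.35 + (144.49) = 5.40 mGal

5.4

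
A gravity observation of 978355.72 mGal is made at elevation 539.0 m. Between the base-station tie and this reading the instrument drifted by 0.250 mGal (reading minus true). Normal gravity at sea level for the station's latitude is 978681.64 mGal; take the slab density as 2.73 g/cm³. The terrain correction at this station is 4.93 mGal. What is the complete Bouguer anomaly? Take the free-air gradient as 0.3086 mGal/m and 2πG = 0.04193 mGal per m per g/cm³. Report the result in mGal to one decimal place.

-216.6

Drift-corrected reading = 978355.72 − (0.250) = 978355.470 mGal
Free-air correction = 0.3086 × 539.0 = 166.34 mGal
Free-air anomaly = 978355.470 − 978681.64 + (166.34) = -159.830 mGal
Bouguer slab correction = 0.04193 × 2.73 × 539.0 = 61.70 mGal
Simple Bouguer anomaly = -159.830 − (61.70) = -221.530 mGal
Complete Bouguer anomaly = -221.530 + 4.93 = -216.600 mGal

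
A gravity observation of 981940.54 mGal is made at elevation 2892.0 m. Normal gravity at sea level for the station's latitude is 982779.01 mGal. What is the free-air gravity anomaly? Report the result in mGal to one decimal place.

54.0

Free-air correction = 0.3086 × 2892.0 = 892.47 mGal
Free-air anomaly = 981940.54 − 982779.01 + (892.47) = 54.00 mGal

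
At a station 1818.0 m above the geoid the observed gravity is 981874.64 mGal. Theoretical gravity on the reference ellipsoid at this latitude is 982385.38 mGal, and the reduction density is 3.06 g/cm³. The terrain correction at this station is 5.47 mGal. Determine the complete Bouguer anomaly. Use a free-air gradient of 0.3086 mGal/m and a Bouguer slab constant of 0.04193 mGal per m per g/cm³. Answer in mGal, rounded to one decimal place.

-177.5

Free-air correction = 0.3086 × 1818.0 = 561.03 mGal
Free-air anomaly = 981874.64 − 982385.38 + (561.03) = 50.29 mGal
Bouguer slab correction = 0.04193 × 3.06 × 1818.0 = 233.26 mGal
Simple Bouguer anomaly = 50.29 − (233.26) = -182.97 mGal
Complete Bouguer anomaly = -182.97 + 5.47 = -177.50 mGal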